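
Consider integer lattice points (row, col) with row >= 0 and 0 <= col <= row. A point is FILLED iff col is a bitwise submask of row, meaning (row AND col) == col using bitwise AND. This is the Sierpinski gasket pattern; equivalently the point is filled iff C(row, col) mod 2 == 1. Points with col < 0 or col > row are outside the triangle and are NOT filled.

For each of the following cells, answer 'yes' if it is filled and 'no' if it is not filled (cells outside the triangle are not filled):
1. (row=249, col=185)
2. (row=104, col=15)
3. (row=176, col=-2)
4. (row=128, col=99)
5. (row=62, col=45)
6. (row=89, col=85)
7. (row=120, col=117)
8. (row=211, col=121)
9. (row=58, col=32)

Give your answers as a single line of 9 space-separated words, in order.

Answer: yes no no no no no no no yes

Derivation:
(249,185): row=0b11111001, col=0b10111001, row AND col = 0b10111001 = 185; 185 == 185 -> filled
(104,15): row=0b1101000, col=0b1111, row AND col = 0b1000 = 8; 8 != 15 -> empty
(176,-2): col outside [0, 176] -> not filled
(128,99): row=0b10000000, col=0b1100011, row AND col = 0b0 = 0; 0 != 99 -> empty
(62,45): row=0b111110, col=0b101101, row AND col = 0b101100 = 44; 44 != 45 -> empty
(89,85): row=0b1011001, col=0b1010101, row AND col = 0b1010001 = 81; 81 != 85 -> empty
(120,117): row=0b1111000, col=0b1110101, row AND col = 0b1110000 = 112; 112 != 117 -> empty
(211,121): row=0b11010011, col=0b1111001, row AND col = 0b1010001 = 81; 81 != 121 -> empty
(58,32): row=0b111010, col=0b100000, row AND col = 0b100000 = 32; 32 == 32 -> filled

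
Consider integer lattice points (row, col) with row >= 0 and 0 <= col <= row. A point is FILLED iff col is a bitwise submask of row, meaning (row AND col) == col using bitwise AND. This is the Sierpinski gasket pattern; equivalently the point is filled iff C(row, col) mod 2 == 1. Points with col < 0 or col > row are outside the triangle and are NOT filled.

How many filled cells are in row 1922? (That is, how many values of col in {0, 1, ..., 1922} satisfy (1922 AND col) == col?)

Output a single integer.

1922 in binary = 11110000010
popcount(1922) = number of 1-bits in 11110000010 = 5
A col c satisfies (1922 AND c) == c iff every set bit of c is also set in 1922; each of the 5 set bits of 1922 can independently be on or off in c.
count = 2^5 = 32

Answer: 32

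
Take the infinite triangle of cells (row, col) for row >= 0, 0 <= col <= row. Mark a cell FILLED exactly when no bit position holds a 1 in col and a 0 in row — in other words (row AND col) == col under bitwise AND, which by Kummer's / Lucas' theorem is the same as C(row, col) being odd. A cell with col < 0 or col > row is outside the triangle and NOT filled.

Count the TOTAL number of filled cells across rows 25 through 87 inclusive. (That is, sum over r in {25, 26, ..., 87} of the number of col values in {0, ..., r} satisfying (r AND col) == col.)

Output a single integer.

Answer: 860

Derivation:
r25=11001 pc3: +8 =8
r26=11010 pc3: +8 =16
r27=11011 pc4: +16 =32
r28=11100 pc3: +8 =40
r29=11101 pc4: +16 =56
r30=11110 pc4: +16 =72
r31=11111 pc5: +32 =104
r32=100000 pc1: +2 =106
r33=100001 pc2: +4 =110
r34=100010 pc2: +4 =114
r35=100011 pc3: +8 =122
r36=100100 pc2: +4 =126
r37=100101 pc3: +8 =134
r38=100110 pc3: +8 =142
r39=100111 pc4: +16 =158
r40=101000 pc2: +4 =162
r41=101001 pc3: +8 =170
r42=101010 pc3: +8 =178
r43=101011 pc4: +16 =194
r44=101100 pc3: +8 =202
r45=101101 pc4: +16 =218
r46=101110 pc4: +16 =234
r47=101111 pc5: +32 =266
r48=110000 pc2: +4 =270
r49=110001 pc3: +8 =278
r50=110010 pc3: +8 =286
r51=110011 pc4: +16 =302
r52=110100 pc3: +8 =310
r53=110101 pc4: +16 =326
r54=110110 pc4: +16 =342
r55=110111 pc5: +32 =374
r56=111000 pc3: +8 =382
r57=111001 pc4: +16 =398
r58=111010 pc4: +16 =414
r59=111011 pc5: +32 =446
r60=111100 pc4: +16 =462
r61=111101 pc5: +32 =494
r62=111110 pc5: +32 =526
r63=111111 pc6: +64 =590
r64=1000000 pc1: +2 =592
r65=1000001 pc2: +4 =596
r66=1000010 pc2: +4 =600
r67=1000011 pc3: +8 =608
r68=1000100 pc2: +4 =612
r69=1000101 pc3: +8 =620
r70=1000110 pc3: +8 =628
r71=1000111 pc4: +16 =644
r72=1001000 pc2: +4 =648
r73=1001001 pc3: +8 =656
r74=1001010 pc3: +8 =664
r75=1001011 pc4: +16 =680
r76=1001100 pc3: +8 =688
r77=1001101 pc4: +16 =704
r78=1001110 pc4: +16 =720
r79=1001111 pc5: +32 =752
r80=1010000 pc2: +4 =756
r81=1010001 pc3: +8 =764
r82=1010010 pc3: +8 =772
r83=1010011 pc4: +16 =788
r84=1010100 pc3: +8 =796
r85=1010101 pc4: +16 =812
r86=1010110 pc4: +16 =828
r87=1010111 pc5: +32 =860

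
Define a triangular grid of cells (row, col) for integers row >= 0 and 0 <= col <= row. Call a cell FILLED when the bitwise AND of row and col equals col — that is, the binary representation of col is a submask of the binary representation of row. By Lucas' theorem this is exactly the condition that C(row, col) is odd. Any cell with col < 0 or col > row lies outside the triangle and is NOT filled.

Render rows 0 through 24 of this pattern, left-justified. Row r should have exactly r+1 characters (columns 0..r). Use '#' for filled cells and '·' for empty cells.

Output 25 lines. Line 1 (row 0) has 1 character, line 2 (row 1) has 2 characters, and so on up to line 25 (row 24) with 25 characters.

r0=0: #
r1=1: ##
r2=10: #·#
r3=11: ####
r4=100: #···#
r5=101: ##··##
r6=110: #·#·#·#
r7=111: ########
r8=1000: #·······#
r9=1001: ##······##
r10=1010: #·#·····#·#
r11=1011: ####····####
r12=1100: #···#···#···#
r13=1101: ##··##··##··##
r14=1110: #·#·#·#·#·#·#·#
r15=1111: ################
r16=10000: #···············#
r17=10001: ##··············##
r18=10010: #·#·············#·#
r19=10011: ####············####
r20=10100: #···#···········#···#
r21=10101: ##··##··········##··##
r22=10110: #·#·#·#·········#·#·#·#
r23=10111: ########········########
r24=11000: #·······#·······#·······#

Answer: #
##
#·#
####
#···#
##··##
#·#·#·#
########
#·······#
##······##
#·#·····#·#
####····####
#···#···#···#
##··##··##··##
#·#·#·#·#·#·#·#
################
#···············#
##··············##
#·#·············#·#
####············####
#···#···········#···#
##··##··········##··##
#·#·#·#·········#·#·#·#
########········########
#·······#·······#·······#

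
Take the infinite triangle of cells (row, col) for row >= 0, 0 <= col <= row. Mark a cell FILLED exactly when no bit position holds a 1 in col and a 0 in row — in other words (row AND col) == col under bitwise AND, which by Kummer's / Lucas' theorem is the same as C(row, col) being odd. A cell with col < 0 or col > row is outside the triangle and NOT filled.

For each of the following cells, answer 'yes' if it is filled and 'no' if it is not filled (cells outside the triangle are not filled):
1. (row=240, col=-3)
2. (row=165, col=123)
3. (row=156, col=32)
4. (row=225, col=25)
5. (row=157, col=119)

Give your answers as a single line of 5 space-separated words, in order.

(240,-3): col outside [0, 240] -> not filled
(165,123): row=0b10100101, col=0b1111011, row AND col = 0b100001 = 33; 33 != 123 -> empty
(156,32): row=0b10011100, col=0b100000, row AND col = 0b0 = 0; 0 != 32 -> empty
(225,25): row=0b11100001, col=0b11001, row AND col = 0b1 = 1; 1 != 25 -> empty
(157,119): row=0b10011101, col=0b1110111, row AND col = 0b10101 = 21; 21 != 119 -> empty

Answer: no no no no no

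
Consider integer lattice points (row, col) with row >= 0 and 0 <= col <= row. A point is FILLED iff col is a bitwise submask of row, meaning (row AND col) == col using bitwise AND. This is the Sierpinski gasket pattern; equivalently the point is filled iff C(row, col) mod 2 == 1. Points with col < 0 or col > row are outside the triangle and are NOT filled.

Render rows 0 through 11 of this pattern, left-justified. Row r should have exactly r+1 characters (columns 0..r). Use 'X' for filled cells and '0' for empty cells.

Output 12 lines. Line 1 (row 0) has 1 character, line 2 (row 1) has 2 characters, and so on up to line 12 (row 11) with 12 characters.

Answer: X
XX
X0X
XXXX
X000X
XX00XX
X0X0X0X
XXXXXXXX
X0000000X
XX000000XX
X0X00000X0X
XXXX0000XXXX

Derivation:
r0=0: X
r1=1: XX
r2=10: X0X
r3=11: XXXX
r4=100: X000X
r5=101: XX00XX
r6=110: X0X0X0X
r7=111: XXXXXXXX
r8=1000: X0000000X
r9=1001: XX000000XX
r10=1010: X0X00000X0X
r11=1011: XXXX0000XXXX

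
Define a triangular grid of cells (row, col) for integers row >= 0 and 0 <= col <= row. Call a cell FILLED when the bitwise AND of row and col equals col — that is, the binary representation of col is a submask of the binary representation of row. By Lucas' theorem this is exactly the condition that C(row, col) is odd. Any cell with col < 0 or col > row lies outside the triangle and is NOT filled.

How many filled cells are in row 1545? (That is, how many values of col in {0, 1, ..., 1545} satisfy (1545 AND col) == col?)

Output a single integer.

Answer: 16

Derivation:
1545 in binary = 11000001001
popcount(1545) = number of 1-bits in 11000001001 = 4
A col c satisfies (1545 AND c) == c iff every set bit of c is also set in 1545; each of the 4 set bits of 1545 can independently be on or off in c.
count = 2^4 = 16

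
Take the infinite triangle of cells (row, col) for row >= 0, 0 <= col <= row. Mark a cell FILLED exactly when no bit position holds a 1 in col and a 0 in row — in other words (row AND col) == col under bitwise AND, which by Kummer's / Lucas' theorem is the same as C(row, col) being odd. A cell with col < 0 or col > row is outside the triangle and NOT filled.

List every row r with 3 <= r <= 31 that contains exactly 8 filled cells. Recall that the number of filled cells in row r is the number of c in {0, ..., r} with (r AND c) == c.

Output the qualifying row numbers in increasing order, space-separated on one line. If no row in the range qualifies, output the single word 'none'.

Answer: 7 11 13 14 19 21 22 25 26 28

Derivation:
Row r has 2^popcount(r) filled cells, so we need popcount(r) = log2(8) = 3.
Scan r = 3..31 and keep those with exactly 3 one-bits:
r=3=11 popcount=2 -> skip
r=4=100 popcount=1 -> skip
r=5=101 popcount=2 -> skip
r=6=110 popcount=2 -> skip
r=7=111 popcount=3 -> KEEP
r=8=1000 popcount=1 -> skip
r=9=1001 popcount=2 -> skip
r=10=1010 popcount=2 -> skip
r=11=1011 popcount=3 -> KEEP
r=12=1100 popcount=2 -> skip
r=13=1101 popcount=3 -> KEEP
r=14=1110 popcount=3 -> KEEP
r=15=1111 popcount=4 -> skip
r=16=10000 popcount=1 -> skip
r=17=10001 popcount=2 -> skip
r=18=10010 popcount=2 -> skip
r=19=10011 popcount=3 -> KEEP
r=20=10100 popcount=2 -> skip
r=21=10101 popcount=3 -> KEEP
r=22=10110 popcount=3 -> KEEP
r=23=10111 popcount=4 -> skip
r=24=11000 popcount=2 -> skip
r=25=11001 popcount=3 -> KEEP
r=26=11010 popcount=3 -> KEEP
r=27=11011 popcount=4 -> skip
r=28=11100 popcount=3 -> KEEP
r=29=11101 popcount=4 -> skip
r=30=11110 popcount=4 -> skip
r=31=11111 popcount=5 -> skip
Kept rows: 7 11 13 14 19 21 22 25 26 28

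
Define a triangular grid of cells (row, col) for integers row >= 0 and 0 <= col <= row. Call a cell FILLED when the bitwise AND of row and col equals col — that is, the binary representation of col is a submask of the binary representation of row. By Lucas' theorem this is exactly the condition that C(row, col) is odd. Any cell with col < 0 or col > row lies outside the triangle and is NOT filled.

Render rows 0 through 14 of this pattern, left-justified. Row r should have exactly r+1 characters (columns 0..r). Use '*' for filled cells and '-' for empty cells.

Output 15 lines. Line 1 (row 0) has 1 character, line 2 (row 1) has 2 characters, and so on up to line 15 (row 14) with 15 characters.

Answer: *
**
*-*
****
*---*
**--**
*-*-*-*
********
*-------*
**------**
*-*-----*-*
****----****
*---*---*---*
**--**--**--**
*-*-*-*-*-*-*-*

Derivation:
r0=0: *
r1=1: **
r2=10: *-*
r3=11: ****
r4=100: *---*
r5=101: **--**
r6=110: *-*-*-*
r7=111: ********
r8=1000: *-------*
r9=1001: **------**
r10=1010: *-*-----*-*
r11=1011: ****----****
r12=1100: *---*---*---*
r13=1101: **--**--**--**
r14=1110: *-*-*-*-*-*-*-*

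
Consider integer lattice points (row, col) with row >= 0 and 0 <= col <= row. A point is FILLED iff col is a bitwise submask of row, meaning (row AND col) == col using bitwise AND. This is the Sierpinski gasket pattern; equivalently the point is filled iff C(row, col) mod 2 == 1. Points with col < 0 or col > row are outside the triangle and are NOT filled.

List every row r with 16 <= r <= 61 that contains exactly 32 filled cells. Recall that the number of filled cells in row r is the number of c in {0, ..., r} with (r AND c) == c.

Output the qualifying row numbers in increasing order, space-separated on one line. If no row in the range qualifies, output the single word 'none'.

Answer: 31 47 55 59 61

Derivation:
Row r has 2^popcount(r) filled cells, so we need popcount(r) = log2(32) = 5.
Scan r = 16..61 and keep those with exactly 5 one-bits:
r=16=10000 popcount=1 -> skip
r=17=10001 popcount=2 -> skip
r=18=10010 popcount=2 -> skip
r=19=10011 popcount=3 -> skip
r=20=10100 popcount=2 -> skip
r=21=10101 popcount=3 -> skip
r=22=10110 popcount=3 -> skip
r=23=10111 popcount=4 -> skip
r=24=11000 popcount=2 -> skip
r=25=11001 popcount=3 -> skip
r=26=11010 popcount=3 -> skip
r=27=11011 popcount=4 -> skip
r=28=11100 popcount=3 -> skip
r=29=11101 popcount=4 -> skip
r=30=11110 popcount=4 -> skip
r=31=11111 popcount=5 -> KEEP
r=32=100000 popcount=1 -> skip
r=33=100001 popcount=2 -> skip
r=34=100010 popcount=2 -> skip
r=35=100011 popcount=3 -> skip
r=36=100100 popcount=2 -> skip
r=37=100101 popcount=3 -> skip
r=38=100110 popcount=3 -> skip
r=39=100111 popcount=4 -> skip
r=40=101000 popcount=2 -> skip
r=41=101001 popcount=3 -> skip
r=42=101010 popcount=3 -> skip
r=43=101011 popcount=4 -> skip
r=44=101100 popcount=3 -> skip
r=45=101101 popcount=4 -> skip
r=46=101110 popcount=4 -> skip
r=47=101111 popcount=5 -> KEEP
r=48=110000 popcount=2 -> skip
r=49=110001 popcount=3 -> skip
r=50=110010 popcount=3 -> skip
r=51=110011 popcount=4 -> skip
r=52=110100 popcount=3 -> skip
r=53=110101 popcount=4 -> skip
r=54=110110 popcount=4 -> skip
r=55=110111 popcount=5 -> KEEP
r=56=111000 popcount=3 -> skip
r=57=111001 popcount=4 -> skip
r=58=111010 popcount=4 -> skip
r=59=111011 popcount=5 -> KEEP
r=60=111100 popcount=4 -> skip
r=61=111101 popcount=5 -> KEEP
Kept rows: 31 47 55 59 61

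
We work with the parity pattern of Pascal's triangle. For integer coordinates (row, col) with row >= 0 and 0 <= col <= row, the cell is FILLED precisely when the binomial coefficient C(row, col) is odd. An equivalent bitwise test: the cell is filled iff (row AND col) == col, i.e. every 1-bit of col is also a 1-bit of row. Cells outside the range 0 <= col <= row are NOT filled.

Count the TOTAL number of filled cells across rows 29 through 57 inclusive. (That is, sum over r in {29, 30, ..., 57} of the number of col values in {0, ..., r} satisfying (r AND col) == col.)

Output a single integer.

r29=11101 pc4: +16 =16
r30=11110 pc4: +16 =32
r31=11111 pc5: +32 =64
r32=100000 pc1: +2 =66
r33=100001 pc2: +4 =70
r34=100010 pc2: +4 =74
r35=100011 pc3: +8 =82
r36=100100 pc2: +4 =86
r37=100101 pc3: +8 =94
r38=100110 pc3: +8 =102
r39=100111 pc4: +16 =118
r40=101000 pc2: +4 =122
r41=101001 pc3: +8 =130
r42=101010 pc3: +8 =138
r43=101011 pc4: +16 =154
r44=101100 pc3: +8 =162
r45=101101 pc4: +16 =178
r46=101110 pc4: +16 =194
r47=101111 pc5: +32 =226
r48=110000 pc2: +4 =230
r49=110001 pc3: +8 =238
r50=110010 pc3: +8 =246
r51=110011 pc4: +16 =262
r52=110100 pc3: +8 =270
r53=110101 pc4: +16 =286
r54=110110 pc4: +16 =302
r55=110111 pc5: +32 =334
r56=111000 pc3: +8 =342
r57=111001 pc4: +16 =358

Answer: 358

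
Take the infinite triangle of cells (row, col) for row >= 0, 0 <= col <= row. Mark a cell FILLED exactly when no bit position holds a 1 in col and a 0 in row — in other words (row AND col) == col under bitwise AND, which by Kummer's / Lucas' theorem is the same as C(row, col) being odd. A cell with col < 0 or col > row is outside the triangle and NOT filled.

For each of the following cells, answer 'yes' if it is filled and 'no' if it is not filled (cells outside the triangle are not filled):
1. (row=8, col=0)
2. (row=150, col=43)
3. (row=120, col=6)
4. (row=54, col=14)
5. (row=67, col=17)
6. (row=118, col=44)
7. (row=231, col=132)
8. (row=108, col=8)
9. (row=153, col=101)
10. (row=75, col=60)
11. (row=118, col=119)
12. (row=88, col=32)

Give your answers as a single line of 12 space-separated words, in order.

(8,0): row=0b1000, col=0b0, row AND col = 0b0 = 0; 0 == 0 -> filled
(150,43): row=0b10010110, col=0b101011, row AND col = 0b10 = 2; 2 != 43 -> empty
(120,6): row=0b1111000, col=0b110, row AND col = 0b0 = 0; 0 != 6 -> empty
(54,14): row=0b110110, col=0b1110, row AND col = 0b110 = 6; 6 != 14 -> empty
(67,17): row=0b1000011, col=0b10001, row AND col = 0b1 = 1; 1 != 17 -> empty
(118,44): row=0b1110110, col=0b101100, row AND col = 0b100100 = 36; 36 != 44 -> empty
(231,132): row=0b11100111, col=0b10000100, row AND col = 0b10000100 = 132; 132 == 132 -> filled
(108,8): row=0b1101100, col=0b1000, row AND col = 0b1000 = 8; 8 == 8 -> filled
(153,101): row=0b10011001, col=0b1100101, row AND col = 0b1 = 1; 1 != 101 -> empty
(75,60): row=0b1001011, col=0b111100, row AND col = 0b1000 = 8; 8 != 60 -> empty
(118,119): col outside [0, 118] -> not filled
(88,32): row=0b1011000, col=0b100000, row AND col = 0b0 = 0; 0 != 32 -> empty

Answer: yes no no no no no yes yes no no no no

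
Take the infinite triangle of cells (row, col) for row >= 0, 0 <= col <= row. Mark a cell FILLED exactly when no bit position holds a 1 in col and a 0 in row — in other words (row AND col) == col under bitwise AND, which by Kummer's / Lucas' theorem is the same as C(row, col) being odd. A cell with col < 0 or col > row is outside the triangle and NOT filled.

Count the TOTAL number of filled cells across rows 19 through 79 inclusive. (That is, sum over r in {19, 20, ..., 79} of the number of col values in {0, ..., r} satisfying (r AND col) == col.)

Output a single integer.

Answer: 800

Derivation:
r19=10011 pc3: +8 =8
r20=10100 pc2: +4 =12
r21=10101 pc3: +8 =20
r22=10110 pc3: +8 =28
r23=10111 pc4: +16 =44
r24=11000 pc2: +4 =48
r25=11001 pc3: +8 =56
r26=11010 pc3: +8 =64
r27=11011 pc4: +16 =80
r28=11100 pc3: +8 =88
r29=11101 pc4: +16 =104
r30=11110 pc4: +16 =120
r31=11111 pc5: +32 =152
r32=100000 pc1: +2 =154
r33=100001 pc2: +4 =158
r34=100010 pc2: +4 =162
r35=100011 pc3: +8 =170
r36=100100 pc2: +4 =174
r37=100101 pc3: +8 =182
r38=100110 pc3: +8 =190
r39=100111 pc4: +16 =206
r40=101000 pc2: +4 =210
r41=101001 pc3: +8 =218
r42=101010 pc3: +8 =226
r43=101011 pc4: +16 =242
r44=101100 pc3: +8 =250
r45=101101 pc4: +16 =266
r46=101110 pc4: +16 =282
r47=101111 pc5: +32 =314
r48=110000 pc2: +4 =318
r49=110001 pc3: +8 =326
r50=110010 pc3: +8 =334
r51=110011 pc4: +16 =350
r52=110100 pc3: +8 =358
r53=110101 pc4: +16 =374
r54=110110 pc4: +16 =390
r55=110111 pc5: +32 =422
r56=111000 pc3: +8 =430
r57=111001 pc4: +16 =446
r58=111010 pc4: +16 =462
r59=111011 pc5: +32 =494
r60=111100 pc4: +16 =510
r61=111101 pc5: +32 =542
r62=111110 pc5: +32 =574
r63=111111 pc6: +64 =638
r64=1000000 pc1: +2 =640
r65=1000001 pc2: +4 =644
r66=1000010 pc2: +4 =648
r67=1000011 pc3: +8 =656
r68=1000100 pc2: +4 =660
r69=1000101 pc3: +8 =668
r70=1000110 pc3: +8 =676
r71=1000111 pc4: +16 =692
r72=1001000 pc2: +4 =696
r73=1001001 pc3: +8 =704
r74=1001010 pc3: +8 =712
r75=1001011 pc4: +16 =728
r76=1001100 pc3: +8 =736
r77=1001101 pc4: +16 =752
r78=1001110 pc4: +16 =768
r79=1001111 pc5: +32 =800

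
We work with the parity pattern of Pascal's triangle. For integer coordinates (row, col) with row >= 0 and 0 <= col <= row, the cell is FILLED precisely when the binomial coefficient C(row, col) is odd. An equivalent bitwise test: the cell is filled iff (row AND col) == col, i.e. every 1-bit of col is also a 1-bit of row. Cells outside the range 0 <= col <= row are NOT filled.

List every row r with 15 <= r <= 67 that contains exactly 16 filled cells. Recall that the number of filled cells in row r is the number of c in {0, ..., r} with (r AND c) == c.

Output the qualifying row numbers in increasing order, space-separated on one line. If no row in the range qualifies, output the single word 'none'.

Answer: 15 23 27 29 30 39 43 45 46 51 53 54 57 58 60

Derivation:
Row r has 2^popcount(r) filled cells, so we need popcount(r) = log2(16) = 4.
Scan r = 15..67 and keep those with exactly 4 one-bits:
r=15=1111 popcount=4 -> KEEP
r=16=10000 popcount=1 -> skip
r=17=10001 popcount=2 -> skip
r=18=10010 popcount=2 -> skip
r=19=10011 popcount=3 -> skip
r=20=10100 popcount=2 -> skip
r=21=10101 popcount=3 -> skip
r=22=10110 popcount=3 -> skip
r=23=10111 popcount=4 -> KEEP
r=24=11000 popcount=2 -> skip
r=25=11001 popcount=3 -> skip
r=26=11010 popcount=3 -> skip
r=27=11011 popcount=4 -> KEEP
r=28=11100 popcount=3 -> skip
r=29=11101 popcount=4 -> KEEP
r=30=11110 popcount=4 -> KEEP
r=31=11111 popcount=5 -> skip
r=32=100000 popcount=1 -> skip
r=33=100001 popcount=2 -> skip
r=34=100010 popcount=2 -> skip
r=35=100011 popcount=3 -> skip
r=36=100100 popcount=2 -> skip
r=37=100101 popcount=3 -> skip
r=38=100110 popcount=3 -> skip
r=39=100111 popcount=4 -> KEEP
r=40=101000 popcount=2 -> skip
r=41=101001 popcount=3 -> skip
r=42=101010 popcount=3 -> skip
r=43=101011 popcount=4 -> KEEP
r=44=101100 popcount=3 -> skip
r=45=101101 popcount=4 -> KEEP
r=46=101110 popcount=4 -> KEEP
r=47=101111 popcount=5 -> skip
r=48=110000 popcount=2 -> skip
r=49=110001 popcount=3 -> skip
r=50=110010 popcount=3 -> skip
r=51=110011 popcount=4 -> KEEP
r=52=110100 popcount=3 -> skip
r=53=110101 popcount=4 -> KEEP
r=54=110110 popcount=4 -> KEEP
r=55=110111 popcount=5 -> skip
r=56=111000 popcount=3 -> skip
r=57=111001 popcount=4 -> KEEP
r=58=111010 popcount=4 -> KEEP
r=59=111011 popcount=5 -> skip
r=60=111100 popcount=4 -> KEEP
r=61=111101 popcount=5 -> skip
r=62=111110 popcount=5 -> skip
r=63=111111 popcount=6 -> skip
r=64=1000000 popcount=1 -> skip
r=65=1000001 popcount=2 -> skip
r=66=1000010 popcount=2 -> skip
r=67=1000011 popcount=3 -> skip
Kept rows: 15 23 27 29 30 39 43 45 46 51 53 54 57 58 60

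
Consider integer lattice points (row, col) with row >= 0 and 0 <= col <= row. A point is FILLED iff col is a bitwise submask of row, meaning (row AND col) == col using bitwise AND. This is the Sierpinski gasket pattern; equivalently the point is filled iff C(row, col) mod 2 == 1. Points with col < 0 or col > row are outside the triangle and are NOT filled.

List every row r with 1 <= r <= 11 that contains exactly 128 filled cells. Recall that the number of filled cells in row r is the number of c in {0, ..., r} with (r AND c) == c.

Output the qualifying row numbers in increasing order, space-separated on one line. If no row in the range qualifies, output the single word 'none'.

Row r has 2^popcount(r) filled cells, so we need popcount(r) = log2(128) = 7.
Scan r = 1..11 and keep those with exactly 7 one-bits:
r=1=1 popcount=1 -> skip
r=2=10 popcount=1 -> skip
r=3=11 popcount=2 -> skip
r=4=100 popcount=1 -> skip
r=5=101 popcount=2 -> skip
r=6=110 popcount=2 -> skip
r=7=111 popcount=3 -> skip
r=8=1000 popcount=1 -> skip
r=9=1001 popcount=2 -> skip
r=10=1010 popcount=2 -> skip
r=11=1011 popcount=3 -> skip
Kept rows: none

Answer: none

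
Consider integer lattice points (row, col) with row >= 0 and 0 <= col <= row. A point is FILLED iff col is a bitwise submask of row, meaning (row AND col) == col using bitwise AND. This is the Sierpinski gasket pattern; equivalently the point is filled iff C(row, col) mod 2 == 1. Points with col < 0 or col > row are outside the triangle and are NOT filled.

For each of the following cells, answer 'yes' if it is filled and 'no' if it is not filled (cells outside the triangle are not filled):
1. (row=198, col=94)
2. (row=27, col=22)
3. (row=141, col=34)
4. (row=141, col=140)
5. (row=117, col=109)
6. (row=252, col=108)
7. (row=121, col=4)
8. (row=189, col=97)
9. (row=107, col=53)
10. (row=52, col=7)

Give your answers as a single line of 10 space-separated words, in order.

Answer: no no no yes no yes no no no no

Derivation:
(198,94): row=0b11000110, col=0b1011110, row AND col = 0b1000110 = 70; 70 != 94 -> empty
(27,22): row=0b11011, col=0b10110, row AND col = 0b10010 = 18; 18 != 22 -> empty
(141,34): row=0b10001101, col=0b100010, row AND col = 0b0 = 0; 0 != 34 -> empty
(141,140): row=0b10001101, col=0b10001100, row AND col = 0b10001100 = 140; 140 == 140 -> filled
(117,109): row=0b1110101, col=0b1101101, row AND col = 0b1100101 = 101; 101 != 109 -> empty
(252,108): row=0b11111100, col=0b1101100, row AND col = 0b1101100 = 108; 108 == 108 -> filled
(121,4): row=0b1111001, col=0b100, row AND col = 0b0 = 0; 0 != 4 -> empty
(189,97): row=0b10111101, col=0b1100001, row AND col = 0b100001 = 33; 33 != 97 -> empty
(107,53): row=0b1101011, col=0b110101, row AND col = 0b100001 = 33; 33 != 53 -> empty
(52,7): row=0b110100, col=0b111, row AND col = 0b100 = 4; 4 != 7 -> empty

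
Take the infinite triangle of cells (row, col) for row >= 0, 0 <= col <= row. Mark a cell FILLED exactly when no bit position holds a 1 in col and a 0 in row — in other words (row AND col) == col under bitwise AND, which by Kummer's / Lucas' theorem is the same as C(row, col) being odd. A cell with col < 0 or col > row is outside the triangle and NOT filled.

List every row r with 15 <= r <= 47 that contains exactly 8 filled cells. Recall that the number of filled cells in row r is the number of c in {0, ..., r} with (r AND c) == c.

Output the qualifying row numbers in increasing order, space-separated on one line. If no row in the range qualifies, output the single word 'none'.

Answer: 19 21 22 25 26 28 35 37 38 41 42 44

Derivation:
Row r has 2^popcount(r) filled cells, so we need popcount(r) = log2(8) = 3.
Scan r = 15..47 and keep those with exactly 3 one-bits:
r=15=1111 popcount=4 -> skip
r=16=10000 popcount=1 -> skip
r=17=10001 popcount=2 -> skip
r=18=10010 popcount=2 -> skip
r=19=10011 popcount=3 -> KEEP
r=20=10100 popcount=2 -> skip
r=21=10101 popcount=3 -> KEEP
r=22=10110 popcount=3 -> KEEP
r=23=10111 popcount=4 -> skip
r=24=11000 popcount=2 -> skip
r=25=11001 popcount=3 -> KEEP
r=26=11010 popcount=3 -> KEEP
r=27=11011 popcount=4 -> skip
r=28=11100 popcount=3 -> KEEP
r=29=11101 popcount=4 -> skip
r=30=11110 popcount=4 -> skip
r=31=11111 popcount=5 -> skip
r=32=100000 popcount=1 -> skip
r=33=100001 popcount=2 -> skip
r=34=100010 popcount=2 -> skip
r=35=100011 popcount=3 -> KEEP
r=36=100100 popcount=2 -> skip
r=37=100101 popcount=3 -> KEEP
r=38=100110 popcount=3 -> KEEP
r=39=100111 popcount=4 -> skip
r=40=101000 popcount=2 -> skip
r=41=101001 popcount=3 -> KEEP
r=42=101010 popcount=3 -> KEEP
r=43=101011 popcount=4 -> skip
r=44=101100 popcount=3 -> KEEP
r=45=101101 popcount=4 -> skip
r=46=101110 popcount=4 -> skip
r=47=101111 popcount=5 -> skip
Kept rows: 19 21 22 25 26 28 35 37 38 41 42 44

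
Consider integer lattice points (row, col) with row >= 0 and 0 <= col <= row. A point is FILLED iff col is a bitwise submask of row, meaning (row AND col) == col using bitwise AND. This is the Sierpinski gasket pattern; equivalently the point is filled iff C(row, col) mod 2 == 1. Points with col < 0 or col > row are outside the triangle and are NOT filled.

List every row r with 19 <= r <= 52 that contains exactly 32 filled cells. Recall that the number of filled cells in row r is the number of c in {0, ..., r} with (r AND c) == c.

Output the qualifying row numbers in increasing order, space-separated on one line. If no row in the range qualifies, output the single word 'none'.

Answer: 31 47

Derivation:
Row r has 2^popcount(r) filled cells, so we need popcount(r) = log2(32) = 5.
Scan r = 19..52 and keep those with exactly 5 one-bits:
r=19=10011 popcount=3 -> skip
r=20=10100 popcount=2 -> skip
r=21=10101 popcount=3 -> skip
r=22=10110 popcount=3 -> skip
r=23=10111 popcount=4 -> skip
r=24=11000 popcount=2 -> skip
r=25=11001 popcount=3 -> skip
r=26=11010 popcount=3 -> skip
r=27=11011 popcount=4 -> skip
r=28=11100 popcount=3 -> skip
r=29=11101 popcount=4 -> skip
r=30=11110 popcount=4 -> skip
r=31=11111 popcount=5 -> KEEP
r=32=100000 popcount=1 -> skip
r=33=100001 popcount=2 -> skip
r=34=100010 popcount=2 -> skip
r=35=100011 popcount=3 -> skip
r=36=100100 popcount=2 -> skip
r=37=100101 popcount=3 -> skip
r=38=100110 popcount=3 -> skip
r=39=100111 popcount=4 -> skip
r=40=101000 popcount=2 -> skip
r=41=101001 popcount=3 -> skip
r=42=101010 popcount=3 -> skip
r=43=101011 popcount=4 -> skip
r=44=101100 popcount=3 -> skip
r=45=101101 popcount=4 -> skip
r=46=101110 popcount=4 -> skip
r=47=101111 popcount=5 -> KEEP
r=48=110000 popcount=2 -> skip
r=49=110001 popcount=3 -> skip
r=50=110010 popcount=3 -> skip
r=51=110011 popcount=4 -> skip
r=52=110100 popcount=3 -> skip
Kept rows: 31 47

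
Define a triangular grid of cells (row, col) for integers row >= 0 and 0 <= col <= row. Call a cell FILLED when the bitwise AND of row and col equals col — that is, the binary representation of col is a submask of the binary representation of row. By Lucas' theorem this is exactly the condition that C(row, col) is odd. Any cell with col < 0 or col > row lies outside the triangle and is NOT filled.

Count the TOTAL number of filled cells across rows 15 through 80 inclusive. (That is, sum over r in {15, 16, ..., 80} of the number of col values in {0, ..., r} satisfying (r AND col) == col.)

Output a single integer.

Answer: 830

Derivation:
r15=1111 pc4: +16 =16
r16=10000 pc1: +2 =18
r17=10001 pc2: +4 =22
r18=10010 pc2: +4 =26
r19=10011 pc3: +8 =34
r20=10100 pc2: +4 =38
r21=10101 pc3: +8 =46
r22=10110 pc3: +8 =54
r23=10111 pc4: +16 =70
r24=11000 pc2: +4 =74
r25=11001 pc3: +8 =82
r26=11010 pc3: +8 =90
r27=11011 pc4: +16 =106
r28=11100 pc3: +8 =114
r29=11101 pc4: +16 =130
r30=11110 pc4: +16 =146
r31=11111 pc5: +32 =178
r32=100000 pc1: +2 =180
r33=100001 pc2: +4 =184
r34=100010 pc2: +4 =188
r35=100011 pc3: +8 =196
r36=100100 pc2: +4 =200
r37=100101 pc3: +8 =208
r38=100110 pc3: +8 =216
r39=100111 pc4: +16 =232
r40=101000 pc2: +4 =236
r41=101001 pc3: +8 =244
r42=101010 pc3: +8 =252
r43=101011 pc4: +16 =268
r44=101100 pc3: +8 =276
r45=101101 pc4: +16 =292
r46=101110 pc4: +16 =308
r47=101111 pc5: +32 =340
r48=110000 pc2: +4 =344
r49=110001 pc3: +8 =352
r50=110010 pc3: +8 =360
r51=110011 pc4: +16 =376
r52=110100 pc3: +8 =384
r53=110101 pc4: +16 =400
r54=110110 pc4: +16 =416
r55=110111 pc5: +32 =448
r56=111000 pc3: +8 =456
r57=111001 pc4: +16 =472
r58=111010 pc4: +16 =488
r59=111011 pc5: +32 =520
r60=111100 pc4: +16 =536
r61=111101 pc5: +32 =568
r62=111110 pc5: +32 =600
r63=111111 pc6: +64 =664
r64=1000000 pc1: +2 =666
r65=1000001 pc2: +4 =670
r66=1000010 pc2: +4 =674
r67=1000011 pc3: +8 =682
r68=1000100 pc2: +4 =686
r69=1000101 pc3: +8 =694
r70=1000110 pc3: +8 =702
r71=1000111 pc4: +16 =718
r72=1001000 pc2: +4 =722
r73=1001001 pc3: +8 =730
r74=1001010 pc3: +8 =738
r75=1001011 pc4: +16 =754
r76=1001100 pc3: +8 =762
r77=1001101 pc4: +16 =778
r78=1001110 pc4: +16 =794
r79=1001111 pc5: +32 =826
r80=1010000 pc2: +4 =830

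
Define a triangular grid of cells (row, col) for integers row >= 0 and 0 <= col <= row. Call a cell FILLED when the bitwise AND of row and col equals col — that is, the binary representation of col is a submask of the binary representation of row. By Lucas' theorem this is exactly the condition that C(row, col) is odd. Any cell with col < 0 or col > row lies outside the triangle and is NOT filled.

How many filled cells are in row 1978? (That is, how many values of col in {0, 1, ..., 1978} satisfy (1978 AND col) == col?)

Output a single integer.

1978 in binary = 11110111010
popcount(1978) = number of 1-bits in 11110111010 = 8
A col c satisfies (1978 AND c) == c iff every set bit of c is also set in 1978; each of the 8 set bits of 1978 can independently be on or off in c.
count = 2^8 = 256

Answer: 256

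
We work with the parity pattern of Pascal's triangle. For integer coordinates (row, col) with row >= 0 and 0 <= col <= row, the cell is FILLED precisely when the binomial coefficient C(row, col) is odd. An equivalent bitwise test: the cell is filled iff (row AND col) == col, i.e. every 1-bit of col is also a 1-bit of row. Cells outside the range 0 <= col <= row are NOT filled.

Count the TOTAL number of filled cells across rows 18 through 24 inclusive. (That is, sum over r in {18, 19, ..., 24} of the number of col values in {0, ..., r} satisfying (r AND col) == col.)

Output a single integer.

Answer: 52

Derivation:
r18=10010 pc2: +4 =4
r19=10011 pc3: +8 =12
r20=10100 pc2: +4 =16
r21=10101 pc3: +8 =24
r22=10110 pc3: +8 =32
r23=10111 pc4: +16 =48
r24=11000 pc2: +4 =52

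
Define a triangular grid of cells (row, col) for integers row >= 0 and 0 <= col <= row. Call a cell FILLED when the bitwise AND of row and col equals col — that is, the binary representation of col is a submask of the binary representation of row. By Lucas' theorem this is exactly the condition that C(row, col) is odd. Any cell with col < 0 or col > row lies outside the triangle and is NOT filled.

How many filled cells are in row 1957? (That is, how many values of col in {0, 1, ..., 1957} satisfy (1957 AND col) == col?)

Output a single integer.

1957 in binary = 11110100101
popcount(1957) = number of 1-bits in 11110100101 = 7
A col c satisfies (1957 AND c) == c iff every set bit of c is also set in 1957; each of the 7 set bits of 1957 can independently be on or off in c.
count = 2^7 = 128

Answer: 128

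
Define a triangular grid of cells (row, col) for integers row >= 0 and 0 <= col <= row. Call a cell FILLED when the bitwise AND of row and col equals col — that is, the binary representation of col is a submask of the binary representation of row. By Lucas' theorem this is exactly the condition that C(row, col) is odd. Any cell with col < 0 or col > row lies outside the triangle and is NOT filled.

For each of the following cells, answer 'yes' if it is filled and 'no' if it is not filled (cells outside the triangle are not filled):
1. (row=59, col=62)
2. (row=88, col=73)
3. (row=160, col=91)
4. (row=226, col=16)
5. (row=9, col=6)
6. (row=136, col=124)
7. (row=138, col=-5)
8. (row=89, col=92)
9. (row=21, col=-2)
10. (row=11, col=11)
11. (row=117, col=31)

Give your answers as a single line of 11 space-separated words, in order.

Answer: no no no no no no no no no yes no

Derivation:
(59,62): col outside [0, 59] -> not filled
(88,73): row=0b1011000, col=0b1001001, row AND col = 0b1001000 = 72; 72 != 73 -> empty
(160,91): row=0b10100000, col=0b1011011, row AND col = 0b0 = 0; 0 != 91 -> empty
(226,16): row=0b11100010, col=0b10000, row AND col = 0b0 = 0; 0 != 16 -> empty
(9,6): row=0b1001, col=0b110, row AND col = 0b0 = 0; 0 != 6 -> empty
(136,124): row=0b10001000, col=0b1111100, row AND col = 0b1000 = 8; 8 != 124 -> empty
(138,-5): col outside [0, 138] -> not filled
(89,92): col outside [0, 89] -> not filled
(21,-2): col outside [0, 21] -> not filled
(11,11): row=0b1011, col=0b1011, row AND col = 0b1011 = 11; 11 == 11 -> filled
(117,31): row=0b1110101, col=0b11111, row AND col = 0b10101 = 21; 21 != 31 -> empty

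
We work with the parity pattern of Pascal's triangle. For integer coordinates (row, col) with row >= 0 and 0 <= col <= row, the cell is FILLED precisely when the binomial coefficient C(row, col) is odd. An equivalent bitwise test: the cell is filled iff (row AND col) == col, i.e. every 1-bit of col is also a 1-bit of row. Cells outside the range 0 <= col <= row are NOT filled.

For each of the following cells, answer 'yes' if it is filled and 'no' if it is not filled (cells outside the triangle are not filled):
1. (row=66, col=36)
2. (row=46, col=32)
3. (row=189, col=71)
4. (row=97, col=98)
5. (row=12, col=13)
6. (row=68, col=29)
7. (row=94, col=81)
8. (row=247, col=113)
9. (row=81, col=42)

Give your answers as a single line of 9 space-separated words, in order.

(66,36): row=0b1000010, col=0b100100, row AND col = 0b0 = 0; 0 != 36 -> empty
(46,32): row=0b101110, col=0b100000, row AND col = 0b100000 = 32; 32 == 32 -> filled
(189,71): row=0b10111101, col=0b1000111, row AND col = 0b101 = 5; 5 != 71 -> empty
(97,98): col outside [0, 97] -> not filled
(12,13): col outside [0, 12] -> not filled
(68,29): row=0b1000100, col=0b11101, row AND col = 0b100 = 4; 4 != 29 -> empty
(94,81): row=0b1011110, col=0b1010001, row AND col = 0b1010000 = 80; 80 != 81 -> empty
(247,113): row=0b11110111, col=0b1110001, row AND col = 0b1110001 = 113; 113 == 113 -> filled
(81,42): row=0b1010001, col=0b101010, row AND col = 0b0 = 0; 0 != 42 -> empty

Answer: no yes no no no no no yes no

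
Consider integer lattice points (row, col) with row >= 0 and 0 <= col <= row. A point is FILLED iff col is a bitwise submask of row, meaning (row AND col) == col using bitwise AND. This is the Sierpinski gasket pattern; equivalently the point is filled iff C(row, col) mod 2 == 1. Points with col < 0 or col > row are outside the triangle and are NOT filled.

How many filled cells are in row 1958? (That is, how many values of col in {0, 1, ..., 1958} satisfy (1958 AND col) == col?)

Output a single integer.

1958 in binary = 11110100110
popcount(1958) = number of 1-bits in 11110100110 = 7
A col c satisfies (1958 AND c) == c iff every set bit of c is also set in 1958; each of the 7 set bits of 1958 can independently be on or off in c.
count = 2^7 = 128

Answer: 128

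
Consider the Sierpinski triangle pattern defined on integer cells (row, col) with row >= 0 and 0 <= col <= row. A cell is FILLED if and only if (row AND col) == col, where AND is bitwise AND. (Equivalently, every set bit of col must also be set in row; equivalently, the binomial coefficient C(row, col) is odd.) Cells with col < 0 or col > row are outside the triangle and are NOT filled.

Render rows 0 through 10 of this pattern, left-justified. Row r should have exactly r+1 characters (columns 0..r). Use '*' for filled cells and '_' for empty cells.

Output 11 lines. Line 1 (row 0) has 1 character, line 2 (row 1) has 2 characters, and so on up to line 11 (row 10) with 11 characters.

r0=0: *
r1=1: **
r2=10: *_*
r3=11: ****
r4=100: *___*
r5=101: **__**
r6=110: *_*_*_*
r7=111: ********
r8=1000: *_______*
r9=1001: **______**
r10=1010: *_*_____*_*

Answer: *
**
*_*
****
*___*
**__**
*_*_*_*
********
*_______*
**______**
*_*_____*_*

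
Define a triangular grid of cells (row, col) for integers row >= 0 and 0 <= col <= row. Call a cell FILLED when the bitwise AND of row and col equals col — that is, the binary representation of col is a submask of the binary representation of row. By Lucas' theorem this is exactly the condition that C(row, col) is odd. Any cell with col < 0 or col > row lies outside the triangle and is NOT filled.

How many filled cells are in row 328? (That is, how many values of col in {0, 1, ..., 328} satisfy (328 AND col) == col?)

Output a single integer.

Answer: 8

Derivation:
328 in binary = 101001000
popcount(328) = number of 1-bits in 101001000 = 3
A col c satisfies (328 AND c) == c iff every set bit of c is also set in 328; each of the 3 set bits of 328 can independently be on or off in c.
count = 2^3 = 8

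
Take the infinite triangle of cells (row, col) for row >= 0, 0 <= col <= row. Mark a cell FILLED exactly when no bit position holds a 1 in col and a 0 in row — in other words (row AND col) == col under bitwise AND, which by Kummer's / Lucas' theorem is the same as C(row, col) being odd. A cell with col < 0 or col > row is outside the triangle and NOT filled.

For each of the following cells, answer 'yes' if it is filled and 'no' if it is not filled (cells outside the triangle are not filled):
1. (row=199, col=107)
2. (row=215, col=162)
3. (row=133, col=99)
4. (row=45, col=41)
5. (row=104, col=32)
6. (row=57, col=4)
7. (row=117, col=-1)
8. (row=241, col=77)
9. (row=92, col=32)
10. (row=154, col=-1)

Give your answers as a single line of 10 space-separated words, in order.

(199,107): row=0b11000111, col=0b1101011, row AND col = 0b1000011 = 67; 67 != 107 -> empty
(215,162): row=0b11010111, col=0b10100010, row AND col = 0b10000010 = 130; 130 != 162 -> empty
(133,99): row=0b10000101, col=0b1100011, row AND col = 0b1 = 1; 1 != 99 -> empty
(45,41): row=0b101101, col=0b101001, row AND col = 0b101001 = 41; 41 == 41 -> filled
(104,32): row=0b1101000, col=0b100000, row AND col = 0b100000 = 32; 32 == 32 -> filled
(57,4): row=0b111001, col=0b100, row AND col = 0b0 = 0; 0 != 4 -> empty
(117,-1): col outside [0, 117] -> not filled
(241,77): row=0b11110001, col=0b1001101, row AND col = 0b1000001 = 65; 65 != 77 -> empty
(92,32): row=0b1011100, col=0b100000, row AND col = 0b0 = 0; 0 != 32 -> empty
(154,-1): col outside [0, 154] -> not filled

Answer: no no no yes yes no no no no no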